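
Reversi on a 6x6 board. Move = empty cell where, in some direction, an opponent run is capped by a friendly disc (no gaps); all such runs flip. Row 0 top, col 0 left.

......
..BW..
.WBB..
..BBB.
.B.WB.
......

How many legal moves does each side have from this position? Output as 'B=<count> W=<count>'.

Answer: B=10 W=6

Derivation:
-- B to move --
(0,2): no bracket -> illegal
(0,3): flips 1 -> legal
(0,4): flips 1 -> legal
(1,0): flips 1 -> legal
(1,1): no bracket -> illegal
(1,4): flips 1 -> legal
(2,0): flips 1 -> legal
(2,4): no bracket -> illegal
(3,0): flips 1 -> legal
(3,1): no bracket -> illegal
(4,2): flips 1 -> legal
(5,2): flips 1 -> legal
(5,3): flips 1 -> legal
(5,4): flips 1 -> legal
B mobility = 10
-- W to move --
(0,1): no bracket -> illegal
(0,2): no bracket -> illegal
(0,3): flips 1 -> legal
(1,1): flips 1 -> legal
(1,4): no bracket -> illegal
(2,4): flips 2 -> legal
(2,5): flips 1 -> legal
(3,0): no bracket -> illegal
(3,1): flips 1 -> legal
(3,5): no bracket -> illegal
(4,0): no bracket -> illegal
(4,2): no bracket -> illegal
(4,5): flips 1 -> legal
(5,0): no bracket -> illegal
(5,1): no bracket -> illegal
(5,2): no bracket -> illegal
(5,3): no bracket -> illegal
(5,4): no bracket -> illegal
(5,5): no bracket -> illegal
W mobility = 6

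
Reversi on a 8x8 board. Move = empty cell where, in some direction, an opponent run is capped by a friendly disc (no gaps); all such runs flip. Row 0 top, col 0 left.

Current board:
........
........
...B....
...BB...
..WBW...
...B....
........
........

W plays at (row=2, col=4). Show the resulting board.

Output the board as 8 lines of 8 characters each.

Place W at (2,4); scan 8 dirs for brackets.
Dir NW: first cell '.' (not opp) -> no flip
Dir N: first cell '.' (not opp) -> no flip
Dir NE: first cell '.' (not opp) -> no flip
Dir W: opp run (2,3), next='.' -> no flip
Dir E: first cell '.' (not opp) -> no flip
Dir SW: opp run (3,3) capped by W -> flip
Dir S: opp run (3,4) capped by W -> flip
Dir SE: first cell '.' (not opp) -> no flip
All flips: (3,3) (3,4)

Answer: ........
........
...BW...
...WW...
..WBW...
...B....
........
........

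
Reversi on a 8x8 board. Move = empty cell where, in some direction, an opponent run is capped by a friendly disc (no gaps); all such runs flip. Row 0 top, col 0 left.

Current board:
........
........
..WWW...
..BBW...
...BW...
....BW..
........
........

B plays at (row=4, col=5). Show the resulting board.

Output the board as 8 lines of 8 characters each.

Place B at (4,5); scan 8 dirs for brackets.
Dir NW: opp run (3,4) (2,3), next='.' -> no flip
Dir N: first cell '.' (not opp) -> no flip
Dir NE: first cell '.' (not opp) -> no flip
Dir W: opp run (4,4) capped by B -> flip
Dir E: first cell '.' (not opp) -> no flip
Dir SW: first cell 'B' (not opp) -> no flip
Dir S: opp run (5,5), next='.' -> no flip
Dir SE: first cell '.' (not opp) -> no flip
All flips: (4,4)

Answer: ........
........
..WWW...
..BBW...
...BBB..
....BW..
........
........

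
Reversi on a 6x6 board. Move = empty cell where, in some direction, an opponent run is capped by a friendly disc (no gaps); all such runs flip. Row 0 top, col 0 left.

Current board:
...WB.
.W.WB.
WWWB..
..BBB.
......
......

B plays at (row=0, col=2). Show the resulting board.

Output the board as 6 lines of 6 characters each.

Place B at (0,2); scan 8 dirs for brackets.
Dir NW: edge -> no flip
Dir N: edge -> no flip
Dir NE: edge -> no flip
Dir W: first cell '.' (not opp) -> no flip
Dir E: opp run (0,3) capped by B -> flip
Dir SW: opp run (1,1) (2,0), next=edge -> no flip
Dir S: first cell '.' (not opp) -> no flip
Dir SE: opp run (1,3), next='.' -> no flip
All flips: (0,3)

Answer: ..BBB.
.W.WB.
WWWB..
..BBB.
......
......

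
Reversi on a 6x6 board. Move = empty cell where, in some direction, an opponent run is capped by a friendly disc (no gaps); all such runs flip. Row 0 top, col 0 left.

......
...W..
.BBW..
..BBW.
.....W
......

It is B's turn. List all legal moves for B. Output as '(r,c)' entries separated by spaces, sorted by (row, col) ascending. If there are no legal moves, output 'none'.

(0,2): no bracket -> illegal
(0,3): flips 2 -> legal
(0,4): flips 1 -> legal
(1,2): no bracket -> illegal
(1,4): flips 1 -> legal
(2,4): flips 1 -> legal
(2,5): no bracket -> illegal
(3,5): flips 1 -> legal
(4,3): no bracket -> illegal
(4,4): no bracket -> illegal
(5,4): no bracket -> illegal
(5,5): no bracket -> illegal

Answer: (0,3) (0,4) (1,4) (2,4) (3,5)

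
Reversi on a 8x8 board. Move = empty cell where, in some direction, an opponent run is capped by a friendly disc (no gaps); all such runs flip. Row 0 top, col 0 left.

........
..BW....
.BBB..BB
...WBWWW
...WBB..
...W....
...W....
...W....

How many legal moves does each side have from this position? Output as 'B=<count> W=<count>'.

Answer: B=10 W=9

Derivation:
-- B to move --
(0,2): no bracket -> illegal
(0,3): flips 1 -> legal
(0,4): flips 1 -> legal
(1,4): flips 1 -> legal
(2,4): no bracket -> illegal
(2,5): flips 1 -> legal
(3,2): flips 1 -> legal
(4,2): flips 1 -> legal
(4,6): flips 1 -> legal
(4,7): flips 1 -> legal
(5,2): flips 1 -> legal
(5,4): no bracket -> illegal
(6,2): flips 1 -> legal
(6,4): no bracket -> illegal
(7,2): no bracket -> illegal
(7,4): no bracket -> illegal
B mobility = 10
-- W to move --
(0,1): no bracket -> illegal
(0,2): no bracket -> illegal
(0,3): no bracket -> illegal
(1,0): no bracket -> illegal
(1,1): flips 2 -> legal
(1,4): no bracket -> illegal
(1,5): flips 1 -> legal
(1,6): flips 1 -> legal
(1,7): flips 2 -> legal
(2,0): no bracket -> illegal
(2,4): no bracket -> illegal
(2,5): flips 1 -> legal
(3,0): no bracket -> illegal
(3,1): flips 1 -> legal
(3,2): no bracket -> illegal
(4,6): flips 2 -> legal
(5,4): flips 1 -> legal
(5,5): flips 2 -> legal
(5,6): no bracket -> illegal
W mobility = 9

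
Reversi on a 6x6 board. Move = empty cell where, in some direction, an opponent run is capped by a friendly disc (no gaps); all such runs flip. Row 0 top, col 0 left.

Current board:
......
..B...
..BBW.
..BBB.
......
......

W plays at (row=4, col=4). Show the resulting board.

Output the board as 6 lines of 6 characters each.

Answer: ......
..B...
..BBW.
..BBW.
....W.
......

Derivation:
Place W at (4,4); scan 8 dirs for brackets.
Dir NW: opp run (3,3) (2,2), next='.' -> no flip
Dir N: opp run (3,4) capped by W -> flip
Dir NE: first cell '.' (not opp) -> no flip
Dir W: first cell '.' (not opp) -> no flip
Dir E: first cell '.' (not opp) -> no flip
Dir SW: first cell '.' (not opp) -> no flip
Dir S: first cell '.' (not opp) -> no flip
Dir SE: first cell '.' (not opp) -> no flip
All flips: (3,4)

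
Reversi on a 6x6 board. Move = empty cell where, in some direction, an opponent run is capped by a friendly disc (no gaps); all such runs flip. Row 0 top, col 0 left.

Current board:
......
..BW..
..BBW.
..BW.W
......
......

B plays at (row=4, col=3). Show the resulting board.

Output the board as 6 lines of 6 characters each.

Answer: ......
..BW..
..BBW.
..BB.W
...B..
......

Derivation:
Place B at (4,3); scan 8 dirs for brackets.
Dir NW: first cell 'B' (not opp) -> no flip
Dir N: opp run (3,3) capped by B -> flip
Dir NE: first cell '.' (not opp) -> no flip
Dir W: first cell '.' (not opp) -> no flip
Dir E: first cell '.' (not opp) -> no flip
Dir SW: first cell '.' (not opp) -> no flip
Dir S: first cell '.' (not opp) -> no flip
Dir SE: first cell '.' (not opp) -> no flip
All flips: (3,3)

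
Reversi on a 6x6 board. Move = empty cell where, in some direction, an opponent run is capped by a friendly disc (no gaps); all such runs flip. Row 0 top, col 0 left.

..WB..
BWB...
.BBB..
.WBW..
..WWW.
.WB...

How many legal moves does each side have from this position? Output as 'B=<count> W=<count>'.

-- B to move --
(0,0): flips 1 -> legal
(0,1): flips 2 -> legal
(1,3): no bracket -> illegal
(2,0): no bracket -> illegal
(2,4): no bracket -> illegal
(3,0): flips 1 -> legal
(3,4): flips 2 -> legal
(3,5): no bracket -> illegal
(4,0): flips 1 -> legal
(4,1): flips 1 -> legal
(4,5): no bracket -> illegal
(5,0): flips 1 -> legal
(5,3): flips 2 -> legal
(5,4): flips 1 -> legal
(5,5): flips 2 -> legal
B mobility = 10
-- W to move --
(0,0): no bracket -> illegal
(0,1): no bracket -> illegal
(0,4): flips 1 -> legal
(1,3): flips 3 -> legal
(1,4): no bracket -> illegal
(2,0): no bracket -> illegal
(2,4): no bracket -> illegal
(3,0): no bracket -> illegal
(3,4): no bracket -> illegal
(4,1): no bracket -> illegal
(5,3): flips 1 -> legal
W mobility = 3

Answer: B=10 W=3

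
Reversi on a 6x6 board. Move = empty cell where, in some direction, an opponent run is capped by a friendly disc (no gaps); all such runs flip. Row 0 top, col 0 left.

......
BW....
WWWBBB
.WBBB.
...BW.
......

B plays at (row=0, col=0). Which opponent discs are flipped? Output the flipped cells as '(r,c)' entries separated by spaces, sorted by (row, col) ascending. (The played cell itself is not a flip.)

Answer: (1,1) (2,2)

Derivation:
Dir NW: edge -> no flip
Dir N: edge -> no flip
Dir NE: edge -> no flip
Dir W: edge -> no flip
Dir E: first cell '.' (not opp) -> no flip
Dir SW: edge -> no flip
Dir S: first cell 'B' (not opp) -> no flip
Dir SE: opp run (1,1) (2,2) capped by B -> flip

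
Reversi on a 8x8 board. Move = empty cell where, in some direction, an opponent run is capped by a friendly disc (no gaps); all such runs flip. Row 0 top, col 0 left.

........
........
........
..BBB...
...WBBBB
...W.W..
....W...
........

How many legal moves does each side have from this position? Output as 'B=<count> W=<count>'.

Answer: B=8 W=6

Derivation:
-- B to move --
(4,2): flips 1 -> legal
(5,2): flips 1 -> legal
(5,4): flips 1 -> legal
(5,6): no bracket -> illegal
(6,2): flips 1 -> legal
(6,3): flips 2 -> legal
(6,5): flips 1 -> legal
(6,6): flips 1 -> legal
(7,3): flips 2 -> legal
(7,4): no bracket -> illegal
(7,5): no bracket -> illegal
B mobility = 8
-- W to move --
(2,1): flips 1 -> legal
(2,2): flips 2 -> legal
(2,3): flips 1 -> legal
(2,4): no bracket -> illegal
(2,5): flips 1 -> legal
(3,1): no bracket -> illegal
(3,5): flips 2 -> legal
(3,6): no bracket -> illegal
(3,7): flips 1 -> legal
(4,1): no bracket -> illegal
(4,2): no bracket -> illegal
(5,4): no bracket -> illegal
(5,6): no bracket -> illegal
(5,7): no bracket -> illegal
W mobility = 6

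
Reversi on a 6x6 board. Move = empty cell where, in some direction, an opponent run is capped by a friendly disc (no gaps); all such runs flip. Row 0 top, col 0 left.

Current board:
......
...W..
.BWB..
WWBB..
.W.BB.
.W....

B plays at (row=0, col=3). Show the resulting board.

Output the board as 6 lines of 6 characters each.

Answer: ...B..
...B..
.BWB..
WWBB..
.W.BB.
.W....

Derivation:
Place B at (0,3); scan 8 dirs for brackets.
Dir NW: edge -> no flip
Dir N: edge -> no flip
Dir NE: edge -> no flip
Dir W: first cell '.' (not opp) -> no flip
Dir E: first cell '.' (not opp) -> no flip
Dir SW: first cell '.' (not opp) -> no flip
Dir S: opp run (1,3) capped by B -> flip
Dir SE: first cell '.' (not opp) -> no flip
All flips: (1,3)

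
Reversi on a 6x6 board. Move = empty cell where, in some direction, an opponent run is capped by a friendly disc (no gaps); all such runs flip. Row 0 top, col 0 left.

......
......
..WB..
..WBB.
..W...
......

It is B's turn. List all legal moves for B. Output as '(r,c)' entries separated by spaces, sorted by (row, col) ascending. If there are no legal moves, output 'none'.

(1,1): flips 1 -> legal
(1,2): no bracket -> illegal
(1,3): no bracket -> illegal
(2,1): flips 1 -> legal
(3,1): flips 1 -> legal
(4,1): flips 1 -> legal
(4,3): no bracket -> illegal
(5,1): flips 1 -> legal
(5,2): no bracket -> illegal
(5,3): no bracket -> illegal

Answer: (1,1) (2,1) (3,1) (4,1) (5,1)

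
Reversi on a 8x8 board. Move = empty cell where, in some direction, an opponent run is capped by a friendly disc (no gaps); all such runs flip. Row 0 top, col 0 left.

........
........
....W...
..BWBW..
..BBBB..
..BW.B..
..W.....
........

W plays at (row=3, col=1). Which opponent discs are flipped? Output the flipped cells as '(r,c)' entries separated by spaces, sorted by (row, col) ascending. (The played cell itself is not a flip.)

Dir NW: first cell '.' (not opp) -> no flip
Dir N: first cell '.' (not opp) -> no flip
Dir NE: first cell '.' (not opp) -> no flip
Dir W: first cell '.' (not opp) -> no flip
Dir E: opp run (3,2) capped by W -> flip
Dir SW: first cell '.' (not opp) -> no flip
Dir S: first cell '.' (not opp) -> no flip
Dir SE: opp run (4,2) capped by W -> flip

Answer: (3,2) (4,2)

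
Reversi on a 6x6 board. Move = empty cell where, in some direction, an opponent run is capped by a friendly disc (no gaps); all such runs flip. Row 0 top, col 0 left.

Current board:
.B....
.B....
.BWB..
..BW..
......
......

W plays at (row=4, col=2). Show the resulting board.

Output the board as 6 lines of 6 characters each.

Answer: .B....
.B....
.BWB..
..WW..
..W...
......

Derivation:
Place W at (4,2); scan 8 dirs for brackets.
Dir NW: first cell '.' (not opp) -> no flip
Dir N: opp run (3,2) capped by W -> flip
Dir NE: first cell 'W' (not opp) -> no flip
Dir W: first cell '.' (not opp) -> no flip
Dir E: first cell '.' (not opp) -> no flip
Dir SW: first cell '.' (not opp) -> no flip
Dir S: first cell '.' (not opp) -> no flip
Dir SE: first cell '.' (not opp) -> no flip
All flips: (3,2)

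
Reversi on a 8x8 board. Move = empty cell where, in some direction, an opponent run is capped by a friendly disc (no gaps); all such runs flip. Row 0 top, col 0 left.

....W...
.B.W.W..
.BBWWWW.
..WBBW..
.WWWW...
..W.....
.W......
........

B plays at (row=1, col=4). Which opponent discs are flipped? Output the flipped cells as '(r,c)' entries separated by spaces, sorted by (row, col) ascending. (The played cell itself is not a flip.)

Dir NW: first cell '.' (not opp) -> no flip
Dir N: opp run (0,4), next=edge -> no flip
Dir NE: first cell '.' (not opp) -> no flip
Dir W: opp run (1,3), next='.' -> no flip
Dir E: opp run (1,5), next='.' -> no flip
Dir SW: opp run (2,3) (3,2) (4,1), next='.' -> no flip
Dir S: opp run (2,4) capped by B -> flip
Dir SE: opp run (2,5), next='.' -> no flip

Answer: (2,4)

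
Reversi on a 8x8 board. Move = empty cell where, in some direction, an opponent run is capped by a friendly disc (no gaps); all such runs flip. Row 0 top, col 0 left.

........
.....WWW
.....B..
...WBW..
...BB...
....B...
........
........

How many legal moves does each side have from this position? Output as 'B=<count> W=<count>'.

Answer: B=8 W=3

Derivation:
-- B to move --
(0,4): no bracket -> illegal
(0,5): flips 1 -> legal
(0,6): no bracket -> illegal
(0,7): flips 1 -> legal
(1,4): no bracket -> illegal
(2,2): flips 1 -> legal
(2,3): flips 1 -> legal
(2,4): no bracket -> illegal
(2,6): flips 1 -> legal
(2,7): no bracket -> illegal
(3,2): flips 1 -> legal
(3,6): flips 1 -> legal
(4,2): no bracket -> illegal
(4,5): flips 1 -> legal
(4,6): no bracket -> illegal
B mobility = 8
-- W to move --
(1,4): no bracket -> illegal
(2,3): no bracket -> illegal
(2,4): no bracket -> illegal
(2,6): no bracket -> illegal
(3,2): no bracket -> illegal
(3,6): no bracket -> illegal
(4,2): no bracket -> illegal
(4,5): no bracket -> illegal
(5,2): flips 3 -> legal
(5,3): flips 2 -> legal
(5,5): flips 1 -> legal
(6,3): no bracket -> illegal
(6,4): no bracket -> illegal
(6,5): no bracket -> illegal
W mobility = 3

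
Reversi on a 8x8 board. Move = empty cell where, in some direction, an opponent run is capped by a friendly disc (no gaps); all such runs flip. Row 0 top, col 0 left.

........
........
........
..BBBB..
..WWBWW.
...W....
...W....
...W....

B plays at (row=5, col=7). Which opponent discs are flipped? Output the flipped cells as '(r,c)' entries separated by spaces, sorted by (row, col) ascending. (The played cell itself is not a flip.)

Dir NW: opp run (4,6) capped by B -> flip
Dir N: first cell '.' (not opp) -> no flip
Dir NE: edge -> no flip
Dir W: first cell '.' (not opp) -> no flip
Dir E: edge -> no flip
Dir SW: first cell '.' (not opp) -> no flip
Dir S: first cell '.' (not opp) -> no flip
Dir SE: edge -> no flip

Answer: (4,6)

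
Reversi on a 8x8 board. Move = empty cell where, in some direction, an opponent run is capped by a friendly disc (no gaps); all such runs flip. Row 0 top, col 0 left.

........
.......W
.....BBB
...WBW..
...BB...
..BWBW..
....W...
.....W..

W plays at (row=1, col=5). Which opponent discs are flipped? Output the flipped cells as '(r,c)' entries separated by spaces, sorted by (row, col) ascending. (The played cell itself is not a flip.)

Answer: (2,5)

Derivation:
Dir NW: first cell '.' (not opp) -> no flip
Dir N: first cell '.' (not opp) -> no flip
Dir NE: first cell '.' (not opp) -> no flip
Dir W: first cell '.' (not opp) -> no flip
Dir E: first cell '.' (not opp) -> no flip
Dir SW: first cell '.' (not opp) -> no flip
Dir S: opp run (2,5) capped by W -> flip
Dir SE: opp run (2,6), next='.' -> no flip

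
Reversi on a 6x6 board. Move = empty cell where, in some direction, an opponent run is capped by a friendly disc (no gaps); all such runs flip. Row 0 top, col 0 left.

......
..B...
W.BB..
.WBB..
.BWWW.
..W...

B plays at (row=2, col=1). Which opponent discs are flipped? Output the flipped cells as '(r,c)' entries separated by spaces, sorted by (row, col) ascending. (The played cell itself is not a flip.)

Answer: (3,1)

Derivation:
Dir NW: first cell '.' (not opp) -> no flip
Dir N: first cell '.' (not opp) -> no flip
Dir NE: first cell 'B' (not opp) -> no flip
Dir W: opp run (2,0), next=edge -> no flip
Dir E: first cell 'B' (not opp) -> no flip
Dir SW: first cell '.' (not opp) -> no flip
Dir S: opp run (3,1) capped by B -> flip
Dir SE: first cell 'B' (not opp) -> no flip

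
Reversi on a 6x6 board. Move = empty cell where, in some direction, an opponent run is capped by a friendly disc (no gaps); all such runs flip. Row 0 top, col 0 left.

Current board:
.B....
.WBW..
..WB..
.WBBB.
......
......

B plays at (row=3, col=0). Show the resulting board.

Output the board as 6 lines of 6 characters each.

Answer: .B....
.WBW..
..WB..
BBBBB.
......
......

Derivation:
Place B at (3,0); scan 8 dirs for brackets.
Dir NW: edge -> no flip
Dir N: first cell '.' (not opp) -> no flip
Dir NE: first cell '.' (not opp) -> no flip
Dir W: edge -> no flip
Dir E: opp run (3,1) capped by B -> flip
Dir SW: edge -> no flip
Dir S: first cell '.' (not opp) -> no flip
Dir SE: first cell '.' (not opp) -> no flip
All flips: (3,1)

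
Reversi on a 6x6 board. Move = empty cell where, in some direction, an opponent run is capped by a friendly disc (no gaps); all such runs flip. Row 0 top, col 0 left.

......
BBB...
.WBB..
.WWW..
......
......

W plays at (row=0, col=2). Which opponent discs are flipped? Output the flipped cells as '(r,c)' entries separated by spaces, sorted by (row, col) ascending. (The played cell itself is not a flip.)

Dir NW: edge -> no flip
Dir N: edge -> no flip
Dir NE: edge -> no flip
Dir W: first cell '.' (not opp) -> no flip
Dir E: first cell '.' (not opp) -> no flip
Dir SW: opp run (1,1), next='.' -> no flip
Dir S: opp run (1,2) (2,2) capped by W -> flip
Dir SE: first cell '.' (not opp) -> no flip

Answer: (1,2) (2,2)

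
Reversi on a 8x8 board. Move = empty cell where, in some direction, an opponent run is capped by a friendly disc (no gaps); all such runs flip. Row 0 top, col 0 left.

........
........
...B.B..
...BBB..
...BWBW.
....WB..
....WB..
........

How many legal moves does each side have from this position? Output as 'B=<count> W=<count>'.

Answer: B=7 W=9

Derivation:
-- B to move --
(3,6): no bracket -> illegal
(3,7): flips 1 -> legal
(4,7): flips 1 -> legal
(5,3): flips 2 -> legal
(5,6): no bracket -> illegal
(5,7): flips 1 -> legal
(6,3): flips 2 -> legal
(7,3): flips 1 -> legal
(7,4): flips 3 -> legal
(7,5): no bracket -> illegal
B mobility = 7
-- W to move --
(1,2): no bracket -> illegal
(1,3): no bracket -> illegal
(1,4): no bracket -> illegal
(1,5): no bracket -> illegal
(1,6): no bracket -> illegal
(2,2): flips 1 -> legal
(2,4): flips 2 -> legal
(2,6): flips 1 -> legal
(3,2): flips 1 -> legal
(3,6): flips 1 -> legal
(4,2): flips 1 -> legal
(5,2): no bracket -> illegal
(5,3): no bracket -> illegal
(5,6): flips 1 -> legal
(6,6): flips 2 -> legal
(7,4): no bracket -> illegal
(7,5): no bracket -> illegal
(7,6): flips 1 -> legal
W mobility = 9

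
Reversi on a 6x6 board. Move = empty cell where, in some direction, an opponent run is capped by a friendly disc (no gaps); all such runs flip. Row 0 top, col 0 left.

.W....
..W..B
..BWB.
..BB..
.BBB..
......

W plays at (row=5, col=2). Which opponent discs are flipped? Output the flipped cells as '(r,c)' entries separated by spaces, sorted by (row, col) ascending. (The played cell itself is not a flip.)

Dir NW: opp run (4,1), next='.' -> no flip
Dir N: opp run (4,2) (3,2) (2,2) capped by W -> flip
Dir NE: opp run (4,3), next='.' -> no flip
Dir W: first cell '.' (not opp) -> no flip
Dir E: first cell '.' (not opp) -> no flip
Dir SW: edge -> no flip
Dir S: edge -> no flip
Dir SE: edge -> no flip

Answer: (2,2) (3,2) (4,2)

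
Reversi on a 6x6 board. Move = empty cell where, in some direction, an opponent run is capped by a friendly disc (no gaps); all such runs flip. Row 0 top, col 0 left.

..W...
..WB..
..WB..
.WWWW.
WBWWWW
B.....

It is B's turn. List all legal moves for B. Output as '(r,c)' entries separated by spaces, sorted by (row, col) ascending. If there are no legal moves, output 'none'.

(0,1): flips 1 -> legal
(0,3): no bracket -> illegal
(1,1): flips 1 -> legal
(2,0): no bracket -> illegal
(2,1): flips 2 -> legal
(2,4): no bracket -> illegal
(2,5): no bracket -> illegal
(3,0): flips 1 -> legal
(3,5): no bracket -> illegal
(5,1): no bracket -> illegal
(5,2): no bracket -> illegal
(5,3): flips 2 -> legal
(5,4): no bracket -> illegal
(5,5): no bracket -> illegal

Answer: (0,1) (1,1) (2,1) (3,0) (5,3)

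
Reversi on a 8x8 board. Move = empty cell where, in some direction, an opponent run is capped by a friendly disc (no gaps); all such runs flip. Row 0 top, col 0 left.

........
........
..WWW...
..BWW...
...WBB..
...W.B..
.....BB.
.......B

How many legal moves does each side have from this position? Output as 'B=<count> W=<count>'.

Answer: B=7 W=8

Derivation:
-- B to move --
(1,1): flips 2 -> legal
(1,2): flips 3 -> legal
(1,3): no bracket -> illegal
(1,4): flips 3 -> legal
(1,5): no bracket -> illegal
(2,1): no bracket -> illegal
(2,5): no bracket -> illegal
(3,1): no bracket -> illegal
(3,5): flips 2 -> legal
(4,2): flips 1 -> legal
(5,2): no bracket -> illegal
(5,4): flips 1 -> legal
(6,2): flips 1 -> legal
(6,3): no bracket -> illegal
(6,4): no bracket -> illegal
B mobility = 7
-- W to move --
(2,1): flips 1 -> legal
(3,1): flips 1 -> legal
(3,5): flips 1 -> legal
(3,6): no bracket -> illegal
(4,1): flips 1 -> legal
(4,2): flips 1 -> legal
(4,6): flips 2 -> legal
(5,4): flips 1 -> legal
(5,6): flips 1 -> legal
(5,7): no bracket -> illegal
(6,4): no bracket -> illegal
(6,7): no bracket -> illegal
(7,4): no bracket -> illegal
(7,5): no bracket -> illegal
(7,6): no bracket -> illegal
W mobility = 8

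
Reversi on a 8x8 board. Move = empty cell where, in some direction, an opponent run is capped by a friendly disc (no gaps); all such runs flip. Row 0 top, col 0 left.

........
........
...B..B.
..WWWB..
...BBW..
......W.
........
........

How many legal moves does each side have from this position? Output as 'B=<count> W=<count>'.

Answer: B=9 W=10

Derivation:
-- B to move --
(2,1): flips 1 -> legal
(2,2): flips 1 -> legal
(2,4): flips 1 -> legal
(2,5): flips 1 -> legal
(3,1): flips 3 -> legal
(3,6): no bracket -> illegal
(4,1): flips 1 -> legal
(4,2): no bracket -> illegal
(4,6): flips 1 -> legal
(4,7): no bracket -> illegal
(5,4): no bracket -> illegal
(5,5): flips 1 -> legal
(5,7): no bracket -> illegal
(6,5): no bracket -> illegal
(6,6): no bracket -> illegal
(6,7): flips 3 -> legal
B mobility = 9
-- W to move --
(1,2): flips 1 -> legal
(1,3): flips 1 -> legal
(1,4): flips 1 -> legal
(1,5): no bracket -> illegal
(1,6): no bracket -> illegal
(1,7): no bracket -> illegal
(2,2): no bracket -> illegal
(2,4): no bracket -> illegal
(2,5): flips 1 -> legal
(2,7): no bracket -> illegal
(3,6): flips 1 -> legal
(3,7): no bracket -> illegal
(4,2): flips 2 -> legal
(4,6): no bracket -> illegal
(5,2): flips 1 -> legal
(5,3): flips 1 -> legal
(5,4): flips 2 -> legal
(5,5): flips 1 -> legal
W mobility = 10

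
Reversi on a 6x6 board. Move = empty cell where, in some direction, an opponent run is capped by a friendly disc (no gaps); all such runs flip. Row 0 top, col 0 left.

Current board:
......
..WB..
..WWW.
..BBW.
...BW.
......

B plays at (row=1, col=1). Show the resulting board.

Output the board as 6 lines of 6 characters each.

Answer: ......
.BBB..
..BWW.
..BBW.
...BW.
......

Derivation:
Place B at (1,1); scan 8 dirs for brackets.
Dir NW: first cell '.' (not opp) -> no flip
Dir N: first cell '.' (not opp) -> no flip
Dir NE: first cell '.' (not opp) -> no flip
Dir W: first cell '.' (not opp) -> no flip
Dir E: opp run (1,2) capped by B -> flip
Dir SW: first cell '.' (not opp) -> no flip
Dir S: first cell '.' (not opp) -> no flip
Dir SE: opp run (2,2) capped by B -> flip
All flips: (1,2) (2,2)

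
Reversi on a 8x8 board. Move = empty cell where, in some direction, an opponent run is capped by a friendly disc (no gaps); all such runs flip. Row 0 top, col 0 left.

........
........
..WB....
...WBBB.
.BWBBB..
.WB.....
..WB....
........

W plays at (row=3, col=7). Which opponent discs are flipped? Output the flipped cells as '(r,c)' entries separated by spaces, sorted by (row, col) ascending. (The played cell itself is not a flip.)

Answer: (3,4) (3,5) (3,6)

Derivation:
Dir NW: first cell '.' (not opp) -> no flip
Dir N: first cell '.' (not opp) -> no flip
Dir NE: edge -> no flip
Dir W: opp run (3,6) (3,5) (3,4) capped by W -> flip
Dir E: edge -> no flip
Dir SW: first cell '.' (not opp) -> no flip
Dir S: first cell '.' (not opp) -> no flip
Dir SE: edge -> no flip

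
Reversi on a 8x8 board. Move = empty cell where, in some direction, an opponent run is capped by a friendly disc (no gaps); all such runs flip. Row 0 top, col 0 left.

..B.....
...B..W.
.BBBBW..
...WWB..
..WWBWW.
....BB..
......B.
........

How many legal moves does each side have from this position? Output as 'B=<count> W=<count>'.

Answer: B=11 W=11

Derivation:
-- B to move --
(0,5): no bracket -> illegal
(0,6): no bracket -> illegal
(0,7): no bracket -> illegal
(1,4): no bracket -> illegal
(1,5): flips 1 -> legal
(1,7): no bracket -> illegal
(2,6): flips 1 -> legal
(2,7): no bracket -> illegal
(3,1): no bracket -> illegal
(3,2): flips 3 -> legal
(3,6): flips 1 -> legal
(3,7): flips 1 -> legal
(4,1): flips 2 -> legal
(4,7): flips 2 -> legal
(5,1): flips 2 -> legal
(5,2): no bracket -> illegal
(5,3): flips 2 -> legal
(5,6): flips 2 -> legal
(5,7): flips 1 -> legal
B mobility = 11
-- W to move --
(0,1): no bracket -> illegal
(0,3): flips 2 -> legal
(0,4): no bracket -> illegal
(1,0): no bracket -> illegal
(1,1): flips 1 -> legal
(1,2): flips 1 -> legal
(1,4): flips 1 -> legal
(1,5): flips 1 -> legal
(2,0): flips 4 -> legal
(2,6): no bracket -> illegal
(3,0): no bracket -> illegal
(3,1): no bracket -> illegal
(3,2): no bracket -> illegal
(3,6): flips 1 -> legal
(5,3): no bracket -> illegal
(5,6): no bracket -> illegal
(5,7): no bracket -> illegal
(6,3): flips 1 -> legal
(6,4): flips 3 -> legal
(6,5): flips 2 -> legal
(6,7): no bracket -> illegal
(7,5): no bracket -> illegal
(7,6): no bracket -> illegal
(7,7): flips 3 -> legal
W mobility = 11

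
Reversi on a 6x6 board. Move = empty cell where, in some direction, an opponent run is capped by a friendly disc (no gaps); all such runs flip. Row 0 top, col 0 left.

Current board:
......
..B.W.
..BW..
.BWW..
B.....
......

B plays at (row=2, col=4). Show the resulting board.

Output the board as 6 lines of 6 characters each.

Place B at (2,4); scan 8 dirs for brackets.
Dir NW: first cell '.' (not opp) -> no flip
Dir N: opp run (1,4), next='.' -> no flip
Dir NE: first cell '.' (not opp) -> no flip
Dir W: opp run (2,3) capped by B -> flip
Dir E: first cell '.' (not opp) -> no flip
Dir SW: opp run (3,3), next='.' -> no flip
Dir S: first cell '.' (not opp) -> no flip
Dir SE: first cell '.' (not opp) -> no flip
All flips: (2,3)

Answer: ......
..B.W.
..BBB.
.BWW..
B.....
......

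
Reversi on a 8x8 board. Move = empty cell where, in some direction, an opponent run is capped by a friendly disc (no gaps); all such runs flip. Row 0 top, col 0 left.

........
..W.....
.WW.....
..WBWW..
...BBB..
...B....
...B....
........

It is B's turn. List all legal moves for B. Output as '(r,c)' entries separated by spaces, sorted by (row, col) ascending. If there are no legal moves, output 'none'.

Answer: (1,0) (1,1) (2,3) (2,4) (2,5) (2,6) (3,1) (3,6)

Derivation:
(0,1): no bracket -> illegal
(0,2): no bracket -> illegal
(0,3): no bracket -> illegal
(1,0): flips 2 -> legal
(1,1): flips 1 -> legal
(1,3): no bracket -> illegal
(2,0): no bracket -> illegal
(2,3): flips 1 -> legal
(2,4): flips 1 -> legal
(2,5): flips 2 -> legal
(2,6): flips 1 -> legal
(3,0): no bracket -> illegal
(3,1): flips 1 -> legal
(3,6): flips 2 -> legal
(4,1): no bracket -> illegal
(4,2): no bracket -> illegal
(4,6): no bracket -> illegal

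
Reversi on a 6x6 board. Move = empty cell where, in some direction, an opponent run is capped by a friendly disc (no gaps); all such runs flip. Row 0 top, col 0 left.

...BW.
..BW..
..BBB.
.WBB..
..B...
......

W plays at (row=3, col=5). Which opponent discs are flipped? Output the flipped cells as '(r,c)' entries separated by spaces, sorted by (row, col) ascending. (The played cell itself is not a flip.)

Answer: (2,4)

Derivation:
Dir NW: opp run (2,4) capped by W -> flip
Dir N: first cell '.' (not opp) -> no flip
Dir NE: edge -> no flip
Dir W: first cell '.' (not opp) -> no flip
Dir E: edge -> no flip
Dir SW: first cell '.' (not opp) -> no flip
Dir S: first cell '.' (not opp) -> no flip
Dir SE: edge -> no flip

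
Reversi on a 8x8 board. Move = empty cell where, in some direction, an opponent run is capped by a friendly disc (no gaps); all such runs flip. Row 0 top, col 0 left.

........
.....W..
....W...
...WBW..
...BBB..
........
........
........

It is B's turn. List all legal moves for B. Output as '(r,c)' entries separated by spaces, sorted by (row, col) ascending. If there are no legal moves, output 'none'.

(0,4): no bracket -> illegal
(0,5): no bracket -> illegal
(0,6): no bracket -> illegal
(1,3): no bracket -> illegal
(1,4): flips 1 -> legal
(1,6): no bracket -> illegal
(2,2): flips 1 -> legal
(2,3): flips 1 -> legal
(2,5): flips 1 -> legal
(2,6): flips 1 -> legal
(3,2): flips 1 -> legal
(3,6): flips 1 -> legal
(4,2): no bracket -> illegal
(4,6): no bracket -> illegal

Answer: (1,4) (2,2) (2,3) (2,5) (2,6) (3,2) (3,6)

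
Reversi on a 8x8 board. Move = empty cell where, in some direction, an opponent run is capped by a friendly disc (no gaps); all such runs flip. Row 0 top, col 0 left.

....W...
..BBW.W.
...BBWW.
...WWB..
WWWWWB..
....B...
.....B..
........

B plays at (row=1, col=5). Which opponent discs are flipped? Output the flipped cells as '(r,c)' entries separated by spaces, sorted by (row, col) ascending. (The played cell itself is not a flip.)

Answer: (1,4) (2,5)

Derivation:
Dir NW: opp run (0,4), next=edge -> no flip
Dir N: first cell '.' (not opp) -> no flip
Dir NE: first cell '.' (not opp) -> no flip
Dir W: opp run (1,4) capped by B -> flip
Dir E: opp run (1,6), next='.' -> no flip
Dir SW: first cell 'B' (not opp) -> no flip
Dir S: opp run (2,5) capped by B -> flip
Dir SE: opp run (2,6), next='.' -> no flip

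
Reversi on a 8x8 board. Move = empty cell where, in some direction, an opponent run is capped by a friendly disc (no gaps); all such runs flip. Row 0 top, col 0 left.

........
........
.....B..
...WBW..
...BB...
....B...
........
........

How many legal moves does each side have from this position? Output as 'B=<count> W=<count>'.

Answer: B=6 W=3

Derivation:
-- B to move --
(2,2): flips 1 -> legal
(2,3): flips 1 -> legal
(2,4): no bracket -> illegal
(2,6): flips 1 -> legal
(3,2): flips 1 -> legal
(3,6): flips 1 -> legal
(4,2): no bracket -> illegal
(4,5): flips 1 -> legal
(4,6): no bracket -> illegal
B mobility = 6
-- W to move --
(1,4): no bracket -> illegal
(1,5): flips 1 -> legal
(1,6): no bracket -> illegal
(2,3): no bracket -> illegal
(2,4): no bracket -> illegal
(2,6): no bracket -> illegal
(3,2): no bracket -> illegal
(3,6): no bracket -> illegal
(4,2): no bracket -> illegal
(4,5): no bracket -> illegal
(5,2): no bracket -> illegal
(5,3): flips 2 -> legal
(5,5): flips 1 -> legal
(6,3): no bracket -> illegal
(6,4): no bracket -> illegal
(6,5): no bracket -> illegal
W mobility = 3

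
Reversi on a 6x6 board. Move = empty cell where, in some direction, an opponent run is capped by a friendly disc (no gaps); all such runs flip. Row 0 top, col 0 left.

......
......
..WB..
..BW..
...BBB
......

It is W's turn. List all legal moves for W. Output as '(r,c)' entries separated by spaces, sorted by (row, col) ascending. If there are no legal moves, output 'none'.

(1,2): no bracket -> illegal
(1,3): flips 1 -> legal
(1,4): no bracket -> illegal
(2,1): no bracket -> illegal
(2,4): flips 1 -> legal
(3,1): flips 1 -> legal
(3,4): no bracket -> illegal
(3,5): no bracket -> illegal
(4,1): no bracket -> illegal
(4,2): flips 1 -> legal
(5,2): no bracket -> illegal
(5,3): flips 1 -> legal
(5,4): no bracket -> illegal
(5,5): flips 1 -> legal

Answer: (1,3) (2,4) (3,1) (4,2) (5,3) (5,5)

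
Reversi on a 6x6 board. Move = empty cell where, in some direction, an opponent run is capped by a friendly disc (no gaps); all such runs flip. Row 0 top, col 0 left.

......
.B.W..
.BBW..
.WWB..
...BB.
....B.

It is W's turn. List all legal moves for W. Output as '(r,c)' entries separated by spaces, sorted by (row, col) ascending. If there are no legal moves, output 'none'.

(0,0): no bracket -> illegal
(0,1): flips 2 -> legal
(0,2): no bracket -> illegal
(1,0): flips 1 -> legal
(1,2): flips 1 -> legal
(2,0): flips 2 -> legal
(2,4): no bracket -> illegal
(3,0): no bracket -> illegal
(3,4): flips 1 -> legal
(3,5): no bracket -> illegal
(4,2): no bracket -> illegal
(4,5): no bracket -> illegal
(5,2): no bracket -> illegal
(5,3): flips 2 -> legal
(5,5): no bracket -> illegal

Answer: (0,1) (1,0) (1,2) (2,0) (3,4) (5,3)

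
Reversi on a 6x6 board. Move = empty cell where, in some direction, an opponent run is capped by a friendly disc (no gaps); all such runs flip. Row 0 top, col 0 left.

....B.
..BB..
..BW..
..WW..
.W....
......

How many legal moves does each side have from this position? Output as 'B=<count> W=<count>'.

-- B to move --
(1,4): no bracket -> illegal
(2,1): no bracket -> illegal
(2,4): flips 1 -> legal
(3,0): no bracket -> illegal
(3,1): no bracket -> illegal
(3,4): flips 1 -> legal
(4,0): no bracket -> illegal
(4,2): flips 1 -> legal
(4,3): flips 2 -> legal
(4,4): flips 1 -> legal
(5,0): no bracket -> illegal
(5,1): no bracket -> illegal
(5,2): no bracket -> illegal
B mobility = 5
-- W to move --
(0,1): flips 1 -> legal
(0,2): flips 2 -> legal
(0,3): flips 1 -> legal
(0,5): no bracket -> illegal
(1,1): flips 1 -> legal
(1,4): no bracket -> illegal
(1,5): no bracket -> illegal
(2,1): flips 1 -> legal
(2,4): no bracket -> illegal
(3,1): no bracket -> illegal
W mobility = 5

Answer: B=5 W=5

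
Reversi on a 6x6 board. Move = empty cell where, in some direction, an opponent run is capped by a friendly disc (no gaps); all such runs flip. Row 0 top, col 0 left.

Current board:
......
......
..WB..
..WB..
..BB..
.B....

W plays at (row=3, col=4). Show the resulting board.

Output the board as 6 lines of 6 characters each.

Place W at (3,4); scan 8 dirs for brackets.
Dir NW: opp run (2,3), next='.' -> no flip
Dir N: first cell '.' (not opp) -> no flip
Dir NE: first cell '.' (not opp) -> no flip
Dir W: opp run (3,3) capped by W -> flip
Dir E: first cell '.' (not opp) -> no flip
Dir SW: opp run (4,3), next='.' -> no flip
Dir S: first cell '.' (not opp) -> no flip
Dir SE: first cell '.' (not opp) -> no flip
All flips: (3,3)

Answer: ......
......
..WB..
..WWW.
..BB..
.B....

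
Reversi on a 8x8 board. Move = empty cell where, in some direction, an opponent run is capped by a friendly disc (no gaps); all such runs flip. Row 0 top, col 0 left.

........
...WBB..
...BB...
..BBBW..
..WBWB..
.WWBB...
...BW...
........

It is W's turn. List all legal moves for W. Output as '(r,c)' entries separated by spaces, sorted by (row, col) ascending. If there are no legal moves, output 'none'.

Answer: (0,4) (0,6) (1,6) (2,2) (2,5) (3,1) (4,6) (5,5) (6,2) (7,3) (7,4)

Derivation:
(0,3): no bracket -> illegal
(0,4): flips 3 -> legal
(0,5): no bracket -> illegal
(0,6): flips 3 -> legal
(1,2): no bracket -> illegal
(1,6): flips 2 -> legal
(2,1): no bracket -> illegal
(2,2): flips 2 -> legal
(2,5): flips 2 -> legal
(2,6): no bracket -> illegal
(3,1): flips 3 -> legal
(3,6): no bracket -> illegal
(4,1): no bracket -> illegal
(4,6): flips 1 -> legal
(5,5): flips 3 -> legal
(5,6): no bracket -> illegal
(6,2): flips 2 -> legal
(6,5): no bracket -> illegal
(7,2): no bracket -> illegal
(7,3): flips 5 -> legal
(7,4): flips 1 -> legal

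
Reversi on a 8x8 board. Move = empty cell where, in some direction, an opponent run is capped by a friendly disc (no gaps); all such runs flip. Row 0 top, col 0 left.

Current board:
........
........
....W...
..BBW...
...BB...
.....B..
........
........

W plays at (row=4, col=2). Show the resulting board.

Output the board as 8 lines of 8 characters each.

Place W at (4,2); scan 8 dirs for brackets.
Dir NW: first cell '.' (not opp) -> no flip
Dir N: opp run (3,2), next='.' -> no flip
Dir NE: opp run (3,3) capped by W -> flip
Dir W: first cell '.' (not opp) -> no flip
Dir E: opp run (4,3) (4,4), next='.' -> no flip
Dir SW: first cell '.' (not opp) -> no flip
Dir S: first cell '.' (not opp) -> no flip
Dir SE: first cell '.' (not opp) -> no flip
All flips: (3,3)

Answer: ........
........
....W...
..BWW...
..WBB...
.....B..
........
........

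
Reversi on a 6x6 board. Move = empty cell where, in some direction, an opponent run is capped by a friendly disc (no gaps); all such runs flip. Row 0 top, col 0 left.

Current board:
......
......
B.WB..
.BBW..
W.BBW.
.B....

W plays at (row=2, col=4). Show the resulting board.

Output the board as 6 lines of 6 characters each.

Answer: ......
......
B.WWW.
.BBW..
W.BBW.
.B....

Derivation:
Place W at (2,4); scan 8 dirs for brackets.
Dir NW: first cell '.' (not opp) -> no flip
Dir N: first cell '.' (not opp) -> no flip
Dir NE: first cell '.' (not opp) -> no flip
Dir W: opp run (2,3) capped by W -> flip
Dir E: first cell '.' (not opp) -> no flip
Dir SW: first cell 'W' (not opp) -> no flip
Dir S: first cell '.' (not opp) -> no flip
Dir SE: first cell '.' (not opp) -> no flip
All flips: (2,3)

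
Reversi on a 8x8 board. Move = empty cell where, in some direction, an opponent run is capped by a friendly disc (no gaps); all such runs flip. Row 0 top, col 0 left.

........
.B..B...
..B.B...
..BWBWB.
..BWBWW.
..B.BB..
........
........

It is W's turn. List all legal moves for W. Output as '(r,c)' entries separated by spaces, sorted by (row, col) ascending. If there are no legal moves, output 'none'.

(0,0): flips 2 -> legal
(0,1): no bracket -> illegal
(0,2): no bracket -> illegal
(0,3): no bracket -> illegal
(0,4): no bracket -> illegal
(0,5): no bracket -> illegal
(1,0): no bracket -> illegal
(1,2): no bracket -> illegal
(1,3): flips 1 -> legal
(1,5): flips 1 -> legal
(2,0): no bracket -> illegal
(2,1): flips 1 -> legal
(2,3): flips 1 -> legal
(2,5): flips 1 -> legal
(2,6): flips 1 -> legal
(2,7): flips 1 -> legal
(3,1): flips 1 -> legal
(3,7): flips 1 -> legal
(4,1): flips 1 -> legal
(4,7): no bracket -> illegal
(5,1): flips 1 -> legal
(5,3): flips 1 -> legal
(5,6): no bracket -> illegal
(6,1): flips 1 -> legal
(6,2): no bracket -> illegal
(6,3): flips 1 -> legal
(6,4): flips 1 -> legal
(6,5): flips 2 -> legal
(6,6): flips 2 -> legal

Answer: (0,0) (1,3) (1,5) (2,1) (2,3) (2,5) (2,6) (2,7) (3,1) (3,7) (4,1) (5,1) (5,3) (6,1) (6,3) (6,4) (6,5) (6,6)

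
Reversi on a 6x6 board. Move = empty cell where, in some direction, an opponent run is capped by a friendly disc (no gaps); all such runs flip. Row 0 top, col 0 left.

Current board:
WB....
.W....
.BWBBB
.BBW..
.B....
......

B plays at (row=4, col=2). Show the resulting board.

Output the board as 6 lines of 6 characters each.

Answer: WB....
.W....
.BWBBB
.BBB..
.BB...
......

Derivation:
Place B at (4,2); scan 8 dirs for brackets.
Dir NW: first cell 'B' (not opp) -> no flip
Dir N: first cell 'B' (not opp) -> no flip
Dir NE: opp run (3,3) capped by B -> flip
Dir W: first cell 'B' (not opp) -> no flip
Dir E: first cell '.' (not opp) -> no flip
Dir SW: first cell '.' (not opp) -> no flip
Dir S: first cell '.' (not opp) -> no flip
Dir SE: first cell '.' (not opp) -> no flip
All flips: (3,3)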